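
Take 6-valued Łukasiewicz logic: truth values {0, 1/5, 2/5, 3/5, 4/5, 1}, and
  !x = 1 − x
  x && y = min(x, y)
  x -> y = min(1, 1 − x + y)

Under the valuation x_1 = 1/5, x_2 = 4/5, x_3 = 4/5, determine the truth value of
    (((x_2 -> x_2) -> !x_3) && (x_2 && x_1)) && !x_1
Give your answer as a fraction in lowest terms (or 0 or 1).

1/5

x_2 -> x_2 = 4/5 -> 4/5 = 1
!x_3 = !4/5 = 1/5
(x_2 -> x_2) -> !x_3 = 1 -> 1/5 = 1/5
x_2 && x_1 = 4/5 && 1/5 = 1/5
((x_2 -> x_2) -> !x_3) && (x_2 && x_1) = 1/5 && 1/5 = 1/5
!x_1 = !1/5 = 4/5
(((x_2 -> x_2) -> !x_3) && (x_2 && x_1)) && !x_1 = 1/5 && 4/5 = 1/5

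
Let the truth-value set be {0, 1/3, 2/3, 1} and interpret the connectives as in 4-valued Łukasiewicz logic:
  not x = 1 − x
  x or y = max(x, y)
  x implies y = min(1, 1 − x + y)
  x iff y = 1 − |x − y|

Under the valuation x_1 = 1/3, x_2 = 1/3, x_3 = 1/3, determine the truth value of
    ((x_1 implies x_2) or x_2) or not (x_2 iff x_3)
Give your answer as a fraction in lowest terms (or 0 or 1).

1

x_1 implies x_2 = 1/3 implies 1/3 = 1
(x_1 implies x_2) or x_2 = 1 or 1/3 = 1
x_2 iff x_3 = 1/3 iff 1/3 = 1
not (x_2 iff x_3) = not 1 = 0
((x_1 implies x_2) or x_2) or not (x_2 iff x_3) = 1 or 0 = 1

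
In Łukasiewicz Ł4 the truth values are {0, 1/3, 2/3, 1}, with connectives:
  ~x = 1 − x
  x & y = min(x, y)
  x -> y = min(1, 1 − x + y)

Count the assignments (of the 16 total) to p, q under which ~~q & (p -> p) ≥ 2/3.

8

p = 0, q = 0 ↦ 0  <
p = 0, q = 1/3 ↦ 1/3  <
p = 0, q = 2/3 ↦ 2/3  ≥
p = 0, q = 1 ↦ 1  ≥
p = 1/3, q = 0 ↦ 0  <
p = 1/3, q = 1/3 ↦ 1/3  <
p = 1/3, q = 2/3 ↦ 2/3  ≥
p = 1/3, q = 1 ↦ 1  ≥
p = 2/3, q = 0 ↦ 0  <
p = 2/3, q = 1/3 ↦ 1/3  <
p = 2/3, q = 2/3 ↦ 2/3  ≥
p = 2/3, q = 1 ↦ 1  ≥
p = 1, q = 0 ↦ 0  <
p = 1, q = 1/3 ↦ 1/3  <
p = 1, q = 2/3 ↦ 2/3  ≥
p = 1, q = 1 ↦ 1  ≥
So 8 of the 16 assignments meet the threshold.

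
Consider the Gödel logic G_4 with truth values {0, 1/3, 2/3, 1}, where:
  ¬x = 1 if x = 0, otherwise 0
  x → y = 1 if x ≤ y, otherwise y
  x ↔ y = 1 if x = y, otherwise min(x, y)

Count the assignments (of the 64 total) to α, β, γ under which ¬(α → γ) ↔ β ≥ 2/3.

value 1: 16 assignments (counts)
value 2/3: 3 assignments (counts)
value 1/3: 3 assignments
value 0: 42 assignments
So 19 of the 64 assignments meet the threshold.

19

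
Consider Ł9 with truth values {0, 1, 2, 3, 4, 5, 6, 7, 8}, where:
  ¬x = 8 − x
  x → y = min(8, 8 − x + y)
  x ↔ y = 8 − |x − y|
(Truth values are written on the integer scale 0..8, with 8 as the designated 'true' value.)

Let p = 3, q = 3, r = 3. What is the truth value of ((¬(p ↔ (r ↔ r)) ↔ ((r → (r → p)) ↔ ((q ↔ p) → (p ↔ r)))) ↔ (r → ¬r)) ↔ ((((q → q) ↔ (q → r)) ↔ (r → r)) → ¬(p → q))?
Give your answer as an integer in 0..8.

3

r ↔ r = 3 ↔ 3 = 8
p ↔ (r ↔ r) = 3 ↔ 8 = 3
¬(p ↔ (r ↔ r)) = ¬3 = 5
r → p = 3 → 3 = 8
r → (r → p) = 3 → 8 = 8
q ↔ p = 3 ↔ 3 = 8
p ↔ r = 3 ↔ 3 = 8
(q ↔ p) → (p ↔ r) = 8 → 8 = 8
(r → (r → p)) ↔ ((q ↔ p) → (p ↔ r)) = 8 ↔ 8 = 8
¬(p ↔ (r ↔ r)) ↔ ((r → (r → p)) ↔ ((q ↔ p) → (p ↔ r))) = 5 ↔ 8 = 5
¬r = ¬3 = 5
r → ¬r = 3 → 5 = 8
(¬(p ↔ (r ↔ r)) ↔ ((r → (r → p)) ↔ ((q ↔ p) → (p ↔ r)))) ↔ (r → ¬r) = 5 ↔ 8 = 5
q → q = 3 → 3 = 8
q → r = 3 → 3 = 8
(q → q) ↔ (q → r) = 8 ↔ 8 = 8
r → r = 3 → 3 = 8
((q → q) ↔ (q → r)) ↔ (r → r) = 8 ↔ 8 = 8
p → q = 3 → 3 = 8
¬(p → q) = ¬8 = 0
(((q → q) ↔ (q → r)) ↔ (r → r)) → ¬(p → q) = 8 → 0 = 0
((¬(p ↔ (r ↔ r)) ↔ ((r → (r → p)) ↔ ((q ↔ p) → (p ↔ r)))) ↔ (r → ¬r)) ↔ ((((q → q) ↔ (q → r)) ↔ (r → r)) → ¬(p → q)) = 5 ↔ 0 = 3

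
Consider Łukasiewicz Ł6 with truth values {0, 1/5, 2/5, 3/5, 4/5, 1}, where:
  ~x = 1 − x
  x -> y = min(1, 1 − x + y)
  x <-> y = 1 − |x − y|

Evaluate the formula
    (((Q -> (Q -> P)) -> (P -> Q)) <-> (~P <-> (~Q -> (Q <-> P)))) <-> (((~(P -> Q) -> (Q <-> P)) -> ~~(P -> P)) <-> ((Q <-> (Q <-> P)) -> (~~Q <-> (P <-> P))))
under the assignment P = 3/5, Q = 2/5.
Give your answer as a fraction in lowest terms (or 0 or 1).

Q -> P = 2/5 -> 3/5 = 1
Q -> (Q -> P) = 2/5 -> 1 = 1
P -> Q = 3/5 -> 2/5 = 4/5
(Q -> (Q -> P)) -> (P -> Q) = 1 -> 4/5 = 4/5
~P = ~3/5 = 2/5
~Q = ~2/5 = 3/5
Q <-> P = 2/5 <-> 3/5 = 4/5
~Q -> (Q <-> P) = 3/5 -> 4/5 = 1
~P <-> (~Q -> (Q <-> P)) = 2/5 <-> 1 = 2/5
((Q -> (Q -> P)) -> (P -> Q)) <-> (~P <-> (~Q -> (Q <-> P))) = 4/5 <-> 2/5 = 3/5
P -> Q = 3/5 -> 2/5 = 4/5
~(P -> Q) = ~4/5 = 1/5
Q <-> P = 2/5 <-> 3/5 = 4/5
~(P -> Q) -> (Q <-> P) = 1/5 -> 4/5 = 1
P -> P = 3/5 -> 3/5 = 1
~(P -> P) = ~1 = 0
~~(P -> P) = ~0 = 1
(~(P -> Q) -> (Q <-> P)) -> ~~(P -> P) = 1 -> 1 = 1
Q <-> P = 2/5 <-> 3/5 = 4/5
Q <-> (Q <-> P) = 2/5 <-> 4/5 = 3/5
~Q = ~2/5 = 3/5
~~Q = ~3/5 = 2/5
P <-> P = 3/5 <-> 3/5 = 1
~~Q <-> (P <-> P) = 2/5 <-> 1 = 2/5
(Q <-> (Q <-> P)) -> (~~Q <-> (P <-> P)) = 3/5 -> 2/5 = 4/5
((~(P -> Q) -> (Q <-> P)) -> ~~(P -> P)) <-> ((Q <-> (Q <-> P)) -> (~~Q <-> (P <-> P))) = 1 <-> 4/5 = 4/5
(((Q -> (Q -> P)) -> (P -> Q)) <-> (~P <-> (~Q -> (Q <-> P)))) <-> (((~(P -> Q) -> (Q <-> P)) -> ~~(P -> P)) <-> ((Q <-> (Q <-> P)) -> (~~Q <-> (P <-> P)))) = 3/5 <-> 4/5 = 4/5

4/5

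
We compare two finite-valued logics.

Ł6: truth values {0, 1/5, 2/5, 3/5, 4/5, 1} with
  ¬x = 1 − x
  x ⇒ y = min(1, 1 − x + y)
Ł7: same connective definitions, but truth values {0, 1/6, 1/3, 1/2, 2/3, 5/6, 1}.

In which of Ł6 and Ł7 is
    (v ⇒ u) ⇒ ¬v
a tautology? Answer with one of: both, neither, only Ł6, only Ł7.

In Ł6: at u = 1/5, v = 1/5 the value is 4/5 — not a tautology.
In Ł7: at u = 1/6, v = 1/6 the value is 5/6 — not a tautology.

neither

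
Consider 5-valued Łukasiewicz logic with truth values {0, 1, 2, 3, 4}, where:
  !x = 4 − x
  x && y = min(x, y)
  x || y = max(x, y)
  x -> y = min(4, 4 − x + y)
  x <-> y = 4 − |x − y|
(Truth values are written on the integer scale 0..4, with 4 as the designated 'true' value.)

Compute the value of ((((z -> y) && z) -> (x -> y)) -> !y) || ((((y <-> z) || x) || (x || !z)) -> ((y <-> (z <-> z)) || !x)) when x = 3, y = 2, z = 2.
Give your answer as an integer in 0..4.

2

z -> y = 2 -> 2 = 4
(z -> y) && z = 4 && 2 = 2
x -> y = 3 -> 2 = 3
((z -> y) && z) -> (x -> y) = 2 -> 3 = 4
!y = !2 = 2
(((z -> y) && z) -> (x -> y)) -> !y = 4 -> 2 = 2
y <-> z = 2 <-> 2 = 4
(y <-> z) || x = 4 || 3 = 4
!z = !2 = 2
x || !z = 3 || 2 = 3
((y <-> z) || x) || (x || !z) = 4 || 3 = 4
z <-> z = 2 <-> 2 = 4
y <-> (z <-> z) = 2 <-> 4 = 2
!x = !3 = 1
(y <-> (z <-> z)) || !x = 2 || 1 = 2
(((y <-> z) || x) || (x || !z)) -> ((y <-> (z <-> z)) || !x) = 4 -> 2 = 2
((((z -> y) && z) -> (x -> y)) -> !y) || ((((y <-> z) || x) || (x || !z)) -> ((y <-> (z <-> z)) || !x)) = 2 || 2 = 2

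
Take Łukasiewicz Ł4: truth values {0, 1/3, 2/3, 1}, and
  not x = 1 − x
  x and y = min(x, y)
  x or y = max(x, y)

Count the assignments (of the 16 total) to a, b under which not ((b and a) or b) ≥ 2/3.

a = 0, b = 0 ↦ 1  ≥
a = 0, b = 1/3 ↦ 2/3  ≥
a = 0, b = 2/3 ↦ 1/3  <
a = 0, b = 1 ↦ 0  <
a = 1/3, b = 0 ↦ 1  ≥
a = 1/3, b = 1/3 ↦ 2/3  ≥
a = 1/3, b = 2/3 ↦ 1/3  <
a = 1/3, b = 1 ↦ 0  <
a = 2/3, b = 0 ↦ 1  ≥
a = 2/3, b = 1/3 ↦ 2/3  ≥
a = 2/3, b = 2/3 ↦ 1/3  <
a = 2/3, b = 1 ↦ 0  <
a = 1, b = 0 ↦ 1  ≥
a = 1, b = 1/3 ↦ 2/3  ≥
a = 1, b = 2/3 ↦ 1/3  <
a = 1, b = 1 ↦ 0  <
So 8 of the 16 assignments meet the threshold.

8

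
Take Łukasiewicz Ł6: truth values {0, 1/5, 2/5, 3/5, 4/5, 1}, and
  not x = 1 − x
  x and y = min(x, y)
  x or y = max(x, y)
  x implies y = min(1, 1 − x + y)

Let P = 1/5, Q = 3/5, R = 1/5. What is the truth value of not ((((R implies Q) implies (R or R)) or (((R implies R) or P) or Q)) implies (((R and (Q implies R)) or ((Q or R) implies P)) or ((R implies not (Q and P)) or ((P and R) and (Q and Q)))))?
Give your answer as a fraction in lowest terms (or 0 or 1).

0

R implies Q = 1/5 implies 3/5 = 1
R or R = 1/5 or 1/5 = 1/5
(R implies Q) implies (R or R) = 1 implies 1/5 = 1/5
R implies R = 1/5 implies 1/5 = 1
(R implies R) or P = 1 or 1/5 = 1
((R implies R) or P) or Q = 1 or 3/5 = 1
((R implies Q) implies (R or R)) or (((R implies R) or P) or Q) = 1/5 or 1 = 1
Q implies R = 3/5 implies 1/5 = 3/5
R and (Q implies R) = 1/5 and 3/5 = 1/5
Q or R = 3/5 or 1/5 = 3/5
(Q or R) implies P = 3/5 implies 1/5 = 3/5
(R and (Q implies R)) or ((Q or R) implies P) = 1/5 or 3/5 = 3/5
Q and P = 3/5 and 1/5 = 1/5
not (Q and P) = not 1/5 = 4/5
R implies not (Q and P) = 1/5 implies 4/5 = 1
P and R = 1/5 and 1/5 = 1/5
Q and Q = 3/5 and 3/5 = 3/5
(P and R) and (Q and Q) = 1/5 and 3/5 = 1/5
(R implies not (Q and P)) or ((P and R) and (Q and Q)) = 1 or 1/5 = 1
((R and (Q implies R)) or ((Q or R) implies P)) or ((R implies not (Q and P)) or ((P and R) and (Q and Q))) = 3/5 or 1 = 1
(((R implies Q) implies (R or R)) or (((R implies R) or P) or Q)) implies (((R and (Q implies R)) or ((Q or R) implies P)) or ((R implies not (Q and P)) or ((P and R) and (Q and Q)))) = 1 implies 1 = 1
not ((((R implies Q) implies (R or R)) or (((R implies R) or P) or Q)) implies (((R and (Q implies R)) or ((Q or R) implies P)) or ((R implies not (Q and P)) or ((P and R) and (Q and Q))))) = not 1 = 0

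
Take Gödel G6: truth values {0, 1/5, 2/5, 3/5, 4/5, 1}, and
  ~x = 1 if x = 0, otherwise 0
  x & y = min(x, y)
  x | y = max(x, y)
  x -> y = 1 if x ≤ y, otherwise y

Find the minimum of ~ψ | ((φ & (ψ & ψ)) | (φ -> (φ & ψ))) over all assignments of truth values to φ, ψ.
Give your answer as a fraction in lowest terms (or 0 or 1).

1/5

Take φ = 2/5, ψ = 1/5:
~ψ = ~1/5 = 0
ψ & ψ = 1/5 & 1/5 = 1/5
φ & (ψ & ψ) = 2/5 & 1/5 = 1/5
φ & ψ = 2/5 & 1/5 = 1/5
φ -> (φ & ψ) = 2/5 -> 1/5 = 1/5
(φ & (ψ & ψ)) | (φ -> (φ & ψ)) = 1/5 | 1/5 = 1/5
~ψ | ((φ & (ψ & ψ)) | (φ -> (φ & ψ))) = 0 | 1/5 = 1/5
No assignment yields a value below 1/5, so this is the minimum.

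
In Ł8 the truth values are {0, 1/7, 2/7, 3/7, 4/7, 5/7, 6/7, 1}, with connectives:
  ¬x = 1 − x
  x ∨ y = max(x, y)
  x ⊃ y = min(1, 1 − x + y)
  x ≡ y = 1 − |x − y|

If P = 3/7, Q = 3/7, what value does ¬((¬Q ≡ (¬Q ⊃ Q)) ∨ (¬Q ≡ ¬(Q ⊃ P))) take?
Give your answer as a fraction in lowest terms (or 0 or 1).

¬Q = ¬3/7 = 4/7
¬Q = ¬3/7 = 4/7
¬Q ⊃ Q = 4/7 ⊃ 3/7 = 6/7
¬Q ≡ (¬Q ⊃ Q) = 4/7 ≡ 6/7 = 5/7
¬Q = ¬3/7 = 4/7
Q ⊃ P = 3/7 ⊃ 3/7 = 1
¬(Q ⊃ P) = ¬1 = 0
¬Q ≡ ¬(Q ⊃ P) = 4/7 ≡ 0 = 3/7
(¬Q ≡ (¬Q ⊃ Q)) ∨ (¬Q ≡ ¬(Q ⊃ P)) = 5/7 ∨ 3/7 = 5/7
¬((¬Q ≡ (¬Q ⊃ Q)) ∨ (¬Q ≡ ¬(Q ⊃ P))) = ¬5/7 = 2/7

2/7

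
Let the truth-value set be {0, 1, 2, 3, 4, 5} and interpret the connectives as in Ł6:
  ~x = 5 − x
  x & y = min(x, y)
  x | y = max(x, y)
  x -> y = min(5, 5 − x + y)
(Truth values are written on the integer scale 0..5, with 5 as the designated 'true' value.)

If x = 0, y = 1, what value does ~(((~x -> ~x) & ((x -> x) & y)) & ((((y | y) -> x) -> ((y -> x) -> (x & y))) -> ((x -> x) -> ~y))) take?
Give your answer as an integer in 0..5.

4

~x = ~0 = 5
~x = ~0 = 5
~x -> ~x = 5 -> 5 = 5
x -> x = 0 -> 0 = 5
(x -> x) & y = 5 & 1 = 1
(~x -> ~x) & ((x -> x) & y) = 5 & 1 = 1
y | y = 1 | 1 = 1
(y | y) -> x = 1 -> 0 = 4
y -> x = 1 -> 0 = 4
x & y = 0 & 1 = 0
(y -> x) -> (x & y) = 4 -> 0 = 1
((y | y) -> x) -> ((y -> x) -> (x & y)) = 4 -> 1 = 2
x -> x = 0 -> 0 = 5
~y = ~1 = 4
(x -> x) -> ~y = 5 -> 4 = 4
(((y | y) -> x) -> ((y -> x) -> (x & y))) -> ((x -> x) -> ~y) = 2 -> 4 = 5
((~x -> ~x) & ((x -> x) & y)) & ((((y | y) -> x) -> ((y -> x) -> (x & y))) -> ((x -> x) -> ~y)) = 1 & 5 = 1
~(((~x -> ~x) & ((x -> x) & y)) & ((((y | y) -> x) -> ((y -> x) -> (x & y))) -> ((x -> x) -> ~y))) = ~1 = 4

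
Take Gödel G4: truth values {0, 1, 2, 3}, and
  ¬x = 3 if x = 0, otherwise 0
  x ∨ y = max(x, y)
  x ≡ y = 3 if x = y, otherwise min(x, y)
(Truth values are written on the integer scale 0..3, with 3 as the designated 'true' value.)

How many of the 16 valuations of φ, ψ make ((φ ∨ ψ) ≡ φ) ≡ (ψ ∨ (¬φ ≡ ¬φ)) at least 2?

11

φ = 0, ψ = 0 ↦ 3  ≥
φ = 0, ψ = 1 ↦ 0  <
φ = 0, ψ = 2 ↦ 0  <
φ = 0, ψ = 3 ↦ 0  <
φ = 1, ψ = 0 ↦ 3  ≥
φ = 1, ψ = 1 ↦ 3  ≥
φ = 1, ψ = 2 ↦ 1  <
φ = 1, ψ = 3 ↦ 1  <
φ = 2, ψ = 0 ↦ 3  ≥
φ = 2, ψ = 1 ↦ 3  ≥
φ = 2, ψ = 2 ↦ 3  ≥
φ = 2, ψ = 3 ↦ 2  ≥
φ = 3, ψ = 0 ↦ 3  ≥
φ = 3, ψ = 1 ↦ 3  ≥
φ = 3, ψ = 2 ↦ 3  ≥
φ = 3, ψ = 3 ↦ 3  ≥
So 11 of the 16 assignments meet the threshold.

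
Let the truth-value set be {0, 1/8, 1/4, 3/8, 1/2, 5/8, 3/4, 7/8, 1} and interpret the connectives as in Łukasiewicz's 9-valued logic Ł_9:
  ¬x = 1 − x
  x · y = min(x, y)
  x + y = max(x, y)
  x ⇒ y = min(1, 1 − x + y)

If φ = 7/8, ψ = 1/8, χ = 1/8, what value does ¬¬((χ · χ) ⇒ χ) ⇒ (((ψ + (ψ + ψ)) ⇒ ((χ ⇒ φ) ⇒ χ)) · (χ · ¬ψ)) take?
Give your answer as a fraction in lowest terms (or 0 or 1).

χ · χ = 1/8 · 1/8 = 1/8
(χ · χ) ⇒ χ = 1/8 ⇒ 1/8 = 1
¬((χ · χ) ⇒ χ) = ¬1 = 0
¬¬((χ · χ) ⇒ χ) = ¬0 = 1
ψ + ψ = 1/8 + 1/8 = 1/8
ψ + (ψ + ψ) = 1/8 + 1/8 = 1/8
χ ⇒ φ = 1/8 ⇒ 7/8 = 1
(χ ⇒ φ) ⇒ χ = 1 ⇒ 1/8 = 1/8
(ψ + (ψ + ψ)) ⇒ ((χ ⇒ φ) ⇒ χ) = 1/8 ⇒ 1/8 = 1
¬ψ = ¬1/8 = 7/8
χ · ¬ψ = 1/8 · 7/8 = 1/8
((ψ + (ψ + ψ)) ⇒ ((χ ⇒ φ) ⇒ χ)) · (χ · ¬ψ) = 1 · 1/8 = 1/8
¬¬((χ · χ) ⇒ χ) ⇒ (((ψ + (ψ + ψ)) ⇒ ((χ ⇒ φ) ⇒ χ)) · (χ · ¬ψ)) = 1 ⇒ 1/8 = 1/8

1/8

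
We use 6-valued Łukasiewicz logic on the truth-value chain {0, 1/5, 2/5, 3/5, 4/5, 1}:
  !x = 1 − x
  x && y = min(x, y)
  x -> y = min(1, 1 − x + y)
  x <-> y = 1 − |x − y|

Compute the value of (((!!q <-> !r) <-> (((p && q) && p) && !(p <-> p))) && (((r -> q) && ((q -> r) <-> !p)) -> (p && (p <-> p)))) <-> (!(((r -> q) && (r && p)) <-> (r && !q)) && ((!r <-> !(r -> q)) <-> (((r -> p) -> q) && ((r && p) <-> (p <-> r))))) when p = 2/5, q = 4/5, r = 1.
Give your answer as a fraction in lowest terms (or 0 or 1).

!q = !4/5 = 1/5
!!q = !1/5 = 4/5
!r = !1 = 0
!!q <-> !r = 4/5 <-> 0 = 1/5
p && q = 2/5 && 4/5 = 2/5
(p && q) && p = 2/5 && 2/5 = 2/5
p <-> p = 2/5 <-> 2/5 = 1
!(p <-> p) = !1 = 0
((p && q) && p) && !(p <-> p) = 2/5 && 0 = 0
(!!q <-> !r) <-> (((p && q) && p) && !(p <-> p)) = 1/5 <-> 0 = 4/5
r -> q = 1 -> 4/5 = 4/5
q -> r = 4/5 -> 1 = 1
!p = !2/5 = 3/5
(q -> r) <-> !p = 1 <-> 3/5 = 3/5
(r -> q) && ((q -> r) <-> !p) = 4/5 && 3/5 = 3/5
p <-> p = 2/5 <-> 2/5 = 1
p && (p <-> p) = 2/5 && 1 = 2/5
((r -> q) && ((q -> r) <-> !p)) -> (p && (p <-> p)) = 3/5 -> 2/5 = 4/5
((!!q <-> !r) <-> (((p && q) && p) && !(p <-> p))) && (((r -> q) && ((q -> r) <-> !p)) -> (p && (p <-> p))) = 4/5 && 4/5 = 4/5
r -> q = 1 -> 4/5 = 4/5
r && p = 1 && 2/5 = 2/5
(r -> q) && (r && p) = 4/5 && 2/5 = 2/5
!q = !4/5 = 1/5
r && !q = 1 && 1/5 = 1/5
((r -> q) && (r && p)) <-> (r && !q) = 2/5 <-> 1/5 = 4/5
!(((r -> q) && (r && p)) <-> (r && !q)) = !4/5 = 1/5
!r = !1 = 0
r -> q = 1 -> 4/5 = 4/5
!(r -> q) = !4/5 = 1/5
!r <-> !(r -> q) = 0 <-> 1/5 = 4/5
r -> p = 1 -> 2/5 = 2/5
(r -> p) -> q = 2/5 -> 4/5 = 1
r && p = 1 && 2/5 = 2/5
p <-> r = 2/5 <-> 1 = 2/5
(r && p) <-> (p <-> r) = 2/5 <-> 2/5 = 1
((r -> p) -> q) && ((r && p) <-> (p <-> r)) = 1 && 1 = 1
(!r <-> !(r -> q)) <-> (((r -> p) -> q) && ((r && p) <-> (p <-> r))) = 4/5 <-> 1 = 4/5
!(((r -> q) && (r && p)) <-> (r && !q)) && ((!r <-> !(r -> q)) <-> (((r -> p) -> q) && ((r && p) <-> (p <-> r)))) = 1/5 && 4/5 = 1/5
(((!!q <-> !r) <-> (((p && q) && p) && !(p <-> p))) && (((r -> q) && ((q -> r) <-> !p)) -> (p && (p <-> p)))) <-> (!(((r -> q) && (r && p)) <-> (r && !q)) && ((!r <-> !(r -> q)) <-> (((r -> p) -> q) && ((r && p) <-> (p <-> r))))) = 4/5 <-> 1/5 = 2/5

2/5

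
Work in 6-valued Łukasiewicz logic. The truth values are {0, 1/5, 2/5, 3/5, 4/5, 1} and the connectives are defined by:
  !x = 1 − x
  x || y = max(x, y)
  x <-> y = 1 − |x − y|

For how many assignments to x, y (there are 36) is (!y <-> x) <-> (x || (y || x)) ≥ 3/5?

value 1: 13 assignments (counts)
value 4/5: 12 assignments (counts)
value 3/5: 6 assignments (counts)
value 2/5: 2 assignments
value 1/5: 2 assignments
value 0: 1 assignment
So 31 of the 36 assignments meet the threshold.

31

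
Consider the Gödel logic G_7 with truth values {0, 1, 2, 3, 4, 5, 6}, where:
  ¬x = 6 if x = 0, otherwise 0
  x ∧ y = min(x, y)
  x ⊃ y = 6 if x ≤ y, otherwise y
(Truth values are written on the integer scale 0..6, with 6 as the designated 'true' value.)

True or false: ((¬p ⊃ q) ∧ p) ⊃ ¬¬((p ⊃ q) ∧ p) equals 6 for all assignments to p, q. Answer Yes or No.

Counterexample: take p = 1, q = 0.
¬p = ¬1 = 0
¬p ⊃ q = 0 ⊃ 0 = 6
(¬p ⊃ q) ∧ p = 6 ∧ 1 = 1
p ⊃ q = 1 ⊃ 0 = 0
(p ⊃ q) ∧ p = 0 ∧ 1 = 0
¬((p ⊃ q) ∧ p) = ¬0 = 6
¬¬((p ⊃ q) ∧ p) = ¬6 = 0
((¬p ⊃ q) ∧ p) ⊃ ¬¬((p ⊃ q) ∧ p) = 1 ⊃ 0 = 0
This gives 0 ≠ 6.

No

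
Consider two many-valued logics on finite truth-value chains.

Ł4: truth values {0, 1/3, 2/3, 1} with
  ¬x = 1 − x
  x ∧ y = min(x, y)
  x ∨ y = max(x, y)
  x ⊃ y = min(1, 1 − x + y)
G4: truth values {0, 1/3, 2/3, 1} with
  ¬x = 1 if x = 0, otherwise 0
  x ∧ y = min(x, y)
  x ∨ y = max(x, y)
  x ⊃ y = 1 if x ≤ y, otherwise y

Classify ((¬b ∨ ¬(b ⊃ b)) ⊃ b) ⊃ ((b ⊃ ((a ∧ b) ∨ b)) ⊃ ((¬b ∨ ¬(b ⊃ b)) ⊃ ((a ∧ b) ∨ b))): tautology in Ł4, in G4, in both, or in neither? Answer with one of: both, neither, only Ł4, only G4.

both

In Ł4: every assignment gives 1 — tautology.
In G4: every assignment gives 1 — tautology.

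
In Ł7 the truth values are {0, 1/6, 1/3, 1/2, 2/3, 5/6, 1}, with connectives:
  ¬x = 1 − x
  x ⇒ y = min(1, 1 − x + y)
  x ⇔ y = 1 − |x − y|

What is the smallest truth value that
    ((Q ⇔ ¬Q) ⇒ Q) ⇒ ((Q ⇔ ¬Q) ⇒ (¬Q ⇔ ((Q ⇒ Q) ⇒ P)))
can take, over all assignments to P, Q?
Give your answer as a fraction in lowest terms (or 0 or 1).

Take P = 1, Q = 2/3:
¬Q = ¬2/3 = 1/3
Q ⇔ ¬Q = 2/3 ⇔ 1/3 = 2/3
(Q ⇔ ¬Q) ⇒ Q = 2/3 ⇒ 2/3 = 1
¬Q = ¬2/3 = 1/3
Q ⇔ ¬Q = 2/3 ⇔ 1/3 = 2/3
¬Q = ¬2/3 = 1/3
Q ⇒ Q = 2/3 ⇒ 2/3 = 1
(Q ⇒ Q) ⇒ P = 1 ⇒ 1 = 1
¬Q ⇔ ((Q ⇒ Q) ⇒ P) = 1/3 ⇔ 1 = 1/3
(Q ⇔ ¬Q) ⇒ (¬Q ⇔ ((Q ⇒ Q) ⇒ P)) = 2/3 ⇒ 1/3 = 2/3
((Q ⇔ ¬Q) ⇒ Q) ⇒ ((Q ⇔ ¬Q) ⇒ (¬Q ⇔ ((Q ⇒ Q) ⇒ P))) = 1 ⇒ 2/3 = 2/3
No assignment yields a value below 2/3, so this is the minimum.

2/3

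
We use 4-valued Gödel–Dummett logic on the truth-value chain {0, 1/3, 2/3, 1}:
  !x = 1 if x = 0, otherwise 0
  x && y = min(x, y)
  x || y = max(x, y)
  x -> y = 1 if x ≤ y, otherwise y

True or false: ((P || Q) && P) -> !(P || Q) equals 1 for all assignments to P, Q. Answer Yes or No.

No

Counterexample: take P = 1/3, Q = 0.
P || Q = 1/3 || 0 = 1/3
(P || Q) && P = 1/3 && 1/3 = 1/3
!(P || Q) = !1/3 = 0
((P || Q) && P) -> !(P || Q) = 1/3 -> 0 = 0
This gives 0 ≠ 1.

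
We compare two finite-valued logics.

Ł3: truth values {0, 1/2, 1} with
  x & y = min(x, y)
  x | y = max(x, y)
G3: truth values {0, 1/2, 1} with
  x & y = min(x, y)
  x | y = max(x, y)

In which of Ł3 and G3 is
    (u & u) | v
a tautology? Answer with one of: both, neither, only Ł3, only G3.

neither

In Ł3: at u = 0, v = 0 the value is 0 — not a tautology.
In G3: at u = 0, v = 0 the value is 0 — not a tautology.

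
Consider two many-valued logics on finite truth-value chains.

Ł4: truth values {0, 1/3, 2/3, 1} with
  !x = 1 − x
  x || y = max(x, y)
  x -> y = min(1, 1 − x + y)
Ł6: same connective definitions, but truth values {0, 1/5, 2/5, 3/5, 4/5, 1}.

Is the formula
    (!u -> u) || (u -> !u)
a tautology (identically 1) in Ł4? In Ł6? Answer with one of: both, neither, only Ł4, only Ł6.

both

In Ł4: every assignment gives 1 — tautology.
In Ł6: every assignment gives 1 — tautology.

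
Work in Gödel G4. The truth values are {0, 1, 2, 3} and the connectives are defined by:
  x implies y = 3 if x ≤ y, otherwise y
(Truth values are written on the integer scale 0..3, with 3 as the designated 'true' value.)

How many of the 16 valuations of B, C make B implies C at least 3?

B = 0, C = 0 ↦ 3  ≥
B = 0, C = 1 ↦ 3  ≥
B = 0, C = 2 ↦ 3  ≥
B = 0, C = 3 ↦ 3  ≥
B = 1, C = 0 ↦ 0  <
B = 1, C = 1 ↦ 3  ≥
B = 1, C = 2 ↦ 3  ≥
B = 1, C = 3 ↦ 3  ≥
B = 2, C = 0 ↦ 0  <
B = 2, C = 1 ↦ 1  <
B = 2, C = 2 ↦ 3  ≥
B = 2, C = 3 ↦ 3  ≥
B = 3, C = 0 ↦ 0  <
B = 3, C = 1 ↦ 1  <
B = 3, C = 2 ↦ 2  <
B = 3, C = 3 ↦ 3  ≥
So 10 of the 16 assignments meet the threshold.

10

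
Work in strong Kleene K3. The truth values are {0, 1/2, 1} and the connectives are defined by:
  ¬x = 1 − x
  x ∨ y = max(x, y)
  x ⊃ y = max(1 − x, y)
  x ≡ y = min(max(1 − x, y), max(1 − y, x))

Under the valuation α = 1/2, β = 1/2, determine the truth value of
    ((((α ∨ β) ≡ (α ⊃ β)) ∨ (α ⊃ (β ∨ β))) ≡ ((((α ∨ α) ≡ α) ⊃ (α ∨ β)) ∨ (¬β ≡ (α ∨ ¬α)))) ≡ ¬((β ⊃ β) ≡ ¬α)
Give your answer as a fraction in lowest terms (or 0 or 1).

α ∨ β = 1/2 ∨ 1/2 = 1/2
α ⊃ β = 1/2 ⊃ 1/2 = 1/2
(α ∨ β) ≡ (α ⊃ β) = 1/2 ≡ 1/2 = 1/2
β ∨ β = 1/2 ∨ 1/2 = 1/2
α ⊃ (β ∨ β) = 1/2 ⊃ 1/2 = 1/2
((α ∨ β) ≡ (α ⊃ β)) ∨ (α ⊃ (β ∨ β)) = 1/2 ∨ 1/2 = 1/2
α ∨ α = 1/2 ∨ 1/2 = 1/2
(α ∨ α) ≡ α = 1/2 ≡ 1/2 = 1/2
α ∨ β = 1/2 ∨ 1/2 = 1/2
((α ∨ α) ≡ α) ⊃ (α ∨ β) = 1/2 ⊃ 1/2 = 1/2
¬β = ¬1/2 = 1/2
¬α = ¬1/2 = 1/2
α ∨ ¬α = 1/2 ∨ 1/2 = 1/2
¬β ≡ (α ∨ ¬α) = 1/2 ≡ 1/2 = 1/2
(((α ∨ α) ≡ α) ⊃ (α ∨ β)) ∨ (¬β ≡ (α ∨ ¬α)) = 1/2 ∨ 1/2 = 1/2
(((α ∨ β) ≡ (α ⊃ β)) ∨ (α ⊃ (β ∨ β))) ≡ ((((α ∨ α) ≡ α) ⊃ (α ∨ β)) ∨ (¬β ≡ (α ∨ ¬α))) = 1/2 ≡ 1/2 = 1/2
β ⊃ β = 1/2 ⊃ 1/2 = 1/2
¬α = ¬1/2 = 1/2
(β ⊃ β) ≡ ¬α = 1/2 ≡ 1/2 = 1/2
¬((β ⊃ β) ≡ ¬α) = ¬1/2 = 1/2
((((α ∨ β) ≡ (α ⊃ β)) ∨ (α ⊃ (β ∨ β))) ≡ ((((α ∨ α) ≡ α) ⊃ (α ∨ β)) ∨ (¬β ≡ (α ∨ ¬α)))) ≡ ¬((β ⊃ β) ≡ ¬α) = 1/2 ≡ 1/2 = 1/2

1/2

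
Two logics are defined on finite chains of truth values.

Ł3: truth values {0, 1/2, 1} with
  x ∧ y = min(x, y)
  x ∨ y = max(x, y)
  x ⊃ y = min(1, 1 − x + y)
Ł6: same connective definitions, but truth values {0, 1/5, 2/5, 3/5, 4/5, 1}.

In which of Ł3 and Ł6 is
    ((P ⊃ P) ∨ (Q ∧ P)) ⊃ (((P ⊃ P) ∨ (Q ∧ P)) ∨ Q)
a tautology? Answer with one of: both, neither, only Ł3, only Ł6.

both

In Ł3: every assignment gives 1 — tautology.
In Ł6: every assignment gives 1 — tautology.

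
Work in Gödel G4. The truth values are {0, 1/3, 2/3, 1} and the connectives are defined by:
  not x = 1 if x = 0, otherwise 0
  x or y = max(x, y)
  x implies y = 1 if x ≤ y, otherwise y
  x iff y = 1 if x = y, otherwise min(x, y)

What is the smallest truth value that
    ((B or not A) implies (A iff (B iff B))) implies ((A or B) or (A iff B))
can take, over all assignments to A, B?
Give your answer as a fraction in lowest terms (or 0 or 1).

Take A = 1/3, B = 0:
not A = not 1/3 = 0
B or not A = 0 or 0 = 0
B iff B = 0 iff 0 = 1
A iff (B iff B) = 1/3 iff 1 = 1/3
(B or not A) implies (A iff (B iff B)) = 0 implies 1/3 = 1
A or B = 1/3 or 0 = 1/3
A iff B = 1/3 iff 0 = 0
(A or B) or (A iff B) = 1/3 or 0 = 1/3
((B or not A) implies (A iff (B iff B))) implies ((A or B) or (A iff B)) = 1 implies 1/3 = 1/3
No assignment yields a value below 1/3, so this is the minimum.

1/3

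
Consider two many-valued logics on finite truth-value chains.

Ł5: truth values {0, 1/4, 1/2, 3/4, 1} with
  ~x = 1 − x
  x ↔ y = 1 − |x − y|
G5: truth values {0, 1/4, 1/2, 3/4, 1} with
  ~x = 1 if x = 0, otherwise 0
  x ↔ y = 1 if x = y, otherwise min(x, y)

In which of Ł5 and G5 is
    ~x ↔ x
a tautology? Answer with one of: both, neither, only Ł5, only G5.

In Ł5: at x = 0 the value is 0 — not a tautology.
In G5: at x = 0 the value is 0 — not a tautology.

neither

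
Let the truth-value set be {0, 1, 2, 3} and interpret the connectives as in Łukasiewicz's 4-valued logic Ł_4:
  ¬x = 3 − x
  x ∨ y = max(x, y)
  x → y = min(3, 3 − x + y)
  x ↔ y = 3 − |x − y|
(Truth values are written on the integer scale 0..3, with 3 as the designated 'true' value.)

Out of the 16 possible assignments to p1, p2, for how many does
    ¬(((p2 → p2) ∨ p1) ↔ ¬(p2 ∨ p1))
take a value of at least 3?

7

p1 = 0, p2 = 0 ↦ 0  <
p1 = 0, p2 = 1 ↦ 1  <
p1 = 0, p2 = 2 ↦ 2  <
p1 = 0, p2 = 3 ↦ 3  ≥
p1 = 1, p2 = 0 ↦ 1  <
p1 = 1, p2 = 1 ↦ 1  <
p1 = 1, p2 = 2 ↦ 2  <
p1 = 1, p2 = 3 ↦ 3  ≥
p1 = 2, p2 = 0 ↦ 2  <
p1 = 2, p2 = 1 ↦ 2  <
p1 = 2, p2 = 2 ↦ 2  <
p1 = 2, p2 = 3 ↦ 3  ≥
p1 = 3, p2 = 0 ↦ 3  ≥
p1 = 3, p2 = 1 ↦ 3  ≥
p1 = 3, p2 = 2 ↦ 3  ≥
p1 = 3, p2 = 3 ↦ 3  ≥
So 7 of the 16 assignments meet the threshold.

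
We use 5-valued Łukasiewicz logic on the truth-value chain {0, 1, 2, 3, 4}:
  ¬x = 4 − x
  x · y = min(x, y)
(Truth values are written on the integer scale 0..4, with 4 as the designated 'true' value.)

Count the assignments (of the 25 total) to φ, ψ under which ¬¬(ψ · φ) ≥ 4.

1

value 4: 1 assignment (counts)
value 3: 3 assignments
value 2: 5 assignments
value 1: 7 assignments
value 0: 9 assignments
So 1 of the 25 assignments meets the threshold.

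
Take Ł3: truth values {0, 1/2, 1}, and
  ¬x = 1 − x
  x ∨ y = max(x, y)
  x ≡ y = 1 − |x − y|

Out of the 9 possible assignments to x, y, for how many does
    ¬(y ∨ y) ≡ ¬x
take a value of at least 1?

3

x = 0, y = 0 ↦ 1  ≥
x = 0, y = 1/2 ↦ 1/2  <
x = 0, y = 1 ↦ 0  <
x = 1/2, y = 0 ↦ 1/2  <
x = 1/2, y = 1/2 ↦ 1  ≥
x = 1/2, y = 1 ↦ 1/2  <
x = 1, y = 0 ↦ 0  <
x = 1, y = 1/2 ↦ 1/2  <
x = 1, y = 1 ↦ 1  ≥
So 3 of the 9 assignments meet the threshold.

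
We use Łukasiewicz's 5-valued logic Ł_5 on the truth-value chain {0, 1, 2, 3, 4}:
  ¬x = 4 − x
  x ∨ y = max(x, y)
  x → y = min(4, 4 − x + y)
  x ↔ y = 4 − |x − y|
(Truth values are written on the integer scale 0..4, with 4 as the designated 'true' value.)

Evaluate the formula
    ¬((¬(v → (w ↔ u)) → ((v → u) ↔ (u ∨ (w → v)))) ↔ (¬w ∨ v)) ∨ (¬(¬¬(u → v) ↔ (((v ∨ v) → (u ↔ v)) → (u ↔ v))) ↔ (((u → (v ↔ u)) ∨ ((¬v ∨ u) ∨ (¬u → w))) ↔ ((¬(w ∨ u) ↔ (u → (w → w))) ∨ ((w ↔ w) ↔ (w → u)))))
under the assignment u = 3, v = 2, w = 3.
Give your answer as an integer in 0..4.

2

w ↔ u = 3 ↔ 3 = 4
v → (w ↔ u) = 2 → 4 = 4
¬(v → (w ↔ u)) = ¬4 = 0
v → u = 2 → 3 = 4
w → v = 3 → 2 = 3
u ∨ (w → v) = 3 ∨ 3 = 3
(v → u) ↔ (u ∨ (w → v)) = 4 ↔ 3 = 3
¬(v → (w ↔ u)) → ((v → u) ↔ (u ∨ (w → v))) = 0 → 3 = 4
¬w = ¬3 = 1
¬w ∨ v = 1 ∨ 2 = 2
(¬(v → (w ↔ u)) → ((v → u) ↔ (u ∨ (w → v)))) ↔ (¬w ∨ v) = 4 ↔ 2 = 2
¬((¬(v → (w ↔ u)) → ((v → u) ↔ (u ∨ (w → v)))) ↔ (¬w ∨ v)) = ¬2 = 2
u → v = 3 → 2 = 3
¬(u → v) = ¬3 = 1
¬¬(u → v) = ¬1 = 3
v ∨ v = 2 ∨ 2 = 2
u ↔ v = 3 ↔ 2 = 3
(v ∨ v) → (u ↔ v) = 2 → 3 = 4
u ↔ v = 3 ↔ 2 = 3
((v ∨ v) → (u ↔ v)) → (u ↔ v) = 4 → 3 = 3
¬¬(u → v) ↔ (((v ∨ v) → (u ↔ v)) → (u ↔ v)) = 3 ↔ 3 = 4
¬(¬¬(u → v) ↔ (((v ∨ v) → (u ↔ v)) → (u ↔ v))) = ¬4 = 0
v ↔ u = 2 ↔ 3 = 3
u → (v ↔ u) = 3 → 3 = 4
¬v = ¬2 = 2
¬v ∨ u = 2 ∨ 3 = 3
¬u = ¬3 = 1
¬u → w = 1 → 3 = 4
(¬v ∨ u) ∨ (¬u → w) = 3 ∨ 4 = 4
(u → (v ↔ u)) ∨ ((¬v ∨ u) ∨ (¬u → w)) = 4 ∨ 4 = 4
w ∨ u = 3 ∨ 3 = 3
¬(w ∨ u) = ¬3 = 1
w → w = 3 → 3 = 4
u → (w → w) = 3 → 4 = 4
¬(w ∨ u) ↔ (u → (w → w)) = 1 ↔ 4 = 1
w ↔ w = 3 ↔ 3 = 4
w → u = 3 → 3 = 4
(w ↔ w) ↔ (w → u) = 4 ↔ 4 = 4
(¬(w ∨ u) ↔ (u → (w → w))) ∨ ((w ↔ w) ↔ (w → u)) = 1 ∨ 4 = 4
((u → (v ↔ u)) ∨ ((¬v ∨ u) ∨ (¬u → w))) ↔ ((¬(w ∨ u) ↔ (u → (w → w))) ∨ ((w ↔ w) ↔ (w → u))) = 4 ↔ 4 = 4
¬(¬¬(u → v) ↔ (((v ∨ v) → (u ↔ v)) → (u ↔ v))) ↔ (((u → (v ↔ u)) ∨ ((¬v ∨ u) ∨ (¬u → w))) ↔ ((¬(w ∨ u) ↔ (u → (w → w))) ∨ ((w ↔ w) ↔ (w → u)))) = 0 ↔ 4 = 0
¬((¬(v → (w ↔ u)) → ((v → u) ↔ (u ∨ (w → v)))) ↔ (¬w ∨ v)) ∨ (¬(¬¬(u → v) ↔ (((v ∨ v) → (u ↔ v)) → (u ↔ v))) ↔ (((u → (v ↔ u)) ∨ ((¬v ∨ u) ∨ (¬u → w))) ↔ ((¬(w ∨ u) ↔ (u → (w → w))) ∨ ((w ↔ w) ↔ (w → u))))) = 2 ∨ 0 = 2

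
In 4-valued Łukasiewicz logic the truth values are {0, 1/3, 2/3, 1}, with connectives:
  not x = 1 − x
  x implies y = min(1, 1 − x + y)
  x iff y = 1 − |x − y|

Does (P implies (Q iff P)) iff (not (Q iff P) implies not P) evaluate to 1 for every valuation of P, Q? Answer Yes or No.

P = 0, Q = 0 ↦ 1
P = 0, Q = 1/3 ↦ 1
P = 0, Q = 2/3 ↦ 1
P = 0, Q = 1 ↦ 1
P = 1/3, Q = 0 ↦ 1
P = 1/3, Q = 1/3 ↦ 1
P = 1/3, Q = 2/3 ↦ 1
P = 1/3, Q = 1 ↦ 1
P = 2/3, Q = 0 ↦ 1
P = 2/3, Q = 1/3 ↦ 1
P = 2/3, Q = 2/3 ↦ 1
P = 2/3, Q = 1 ↦ 1
P = 1, Q = 0 ↦ 1
P = 1, Q = 1/3 ↦ 1
P = 1, Q = 2/3 ↦ 1
P = 1, Q = 1 ↦ 1
Every assignment gives a value ≥ 1.

Yes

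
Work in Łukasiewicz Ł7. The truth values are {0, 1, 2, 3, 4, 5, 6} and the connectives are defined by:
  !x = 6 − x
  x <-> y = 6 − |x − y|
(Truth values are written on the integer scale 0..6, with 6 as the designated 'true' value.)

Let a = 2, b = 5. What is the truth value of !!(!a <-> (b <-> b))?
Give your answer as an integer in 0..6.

4

!a = !2 = 4
b <-> b = 5 <-> 5 = 6
!a <-> (b <-> b) = 4 <-> 6 = 4
!(!a <-> (b <-> b)) = !4 = 2
!!(!a <-> (b <-> b)) = !2 = 4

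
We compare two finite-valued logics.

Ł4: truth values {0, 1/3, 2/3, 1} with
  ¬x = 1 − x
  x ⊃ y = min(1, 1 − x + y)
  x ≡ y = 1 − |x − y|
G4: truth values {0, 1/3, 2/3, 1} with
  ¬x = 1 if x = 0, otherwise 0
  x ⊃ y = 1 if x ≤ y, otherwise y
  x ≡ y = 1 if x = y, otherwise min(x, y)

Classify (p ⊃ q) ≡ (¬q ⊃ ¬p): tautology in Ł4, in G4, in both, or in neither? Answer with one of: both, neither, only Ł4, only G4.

In Ł4: every assignment gives 1 — tautology.
In G4: at p = 2/3, q = 1/3 the value is 1/3 — not a tautology.

only Ł4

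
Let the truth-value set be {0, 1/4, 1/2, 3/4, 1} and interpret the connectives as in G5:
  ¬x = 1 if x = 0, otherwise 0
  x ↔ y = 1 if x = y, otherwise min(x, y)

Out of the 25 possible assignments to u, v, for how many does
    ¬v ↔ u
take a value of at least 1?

value 1: 5 assignments (counts)
value 3/4: 1 assignment
value 1/2: 1 assignment
value 1/4: 1 assignment
value 0: 17 assignments
So 5 of the 25 assignments meet the threshold.

5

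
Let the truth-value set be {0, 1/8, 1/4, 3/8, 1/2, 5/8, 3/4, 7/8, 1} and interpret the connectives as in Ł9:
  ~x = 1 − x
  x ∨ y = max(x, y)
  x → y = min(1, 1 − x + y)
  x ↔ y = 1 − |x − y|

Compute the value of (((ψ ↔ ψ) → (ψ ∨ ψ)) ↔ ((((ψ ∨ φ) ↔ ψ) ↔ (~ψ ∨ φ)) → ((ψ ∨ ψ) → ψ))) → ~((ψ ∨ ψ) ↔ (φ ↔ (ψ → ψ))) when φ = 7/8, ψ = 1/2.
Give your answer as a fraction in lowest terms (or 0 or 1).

7/8

ψ ↔ ψ = 1/2 ↔ 1/2 = 1
ψ ∨ ψ = 1/2 ∨ 1/2 = 1/2
(ψ ↔ ψ) → (ψ ∨ ψ) = 1 → 1/2 = 1/2
ψ ∨ φ = 1/2 ∨ 7/8 = 7/8
(ψ ∨ φ) ↔ ψ = 7/8 ↔ 1/2 = 5/8
~ψ = ~1/2 = 1/2
~ψ ∨ φ = 1/2 ∨ 7/8 = 7/8
((ψ ∨ φ) ↔ ψ) ↔ (~ψ ∨ φ) = 5/8 ↔ 7/8 = 3/4
ψ ∨ ψ = 1/2 ∨ 1/2 = 1/2
(ψ ∨ ψ) → ψ = 1/2 → 1/2 = 1
(((ψ ∨ φ) ↔ ψ) ↔ (~ψ ∨ φ)) → ((ψ ∨ ψ) → ψ) = 3/4 → 1 = 1
((ψ ↔ ψ) → (ψ ∨ ψ)) ↔ ((((ψ ∨ φ) ↔ ψ) ↔ (~ψ ∨ φ)) → ((ψ ∨ ψ) → ψ)) = 1/2 ↔ 1 = 1/2
ψ ∨ ψ = 1/2 ∨ 1/2 = 1/2
ψ → ψ = 1/2 → 1/2 = 1
φ ↔ (ψ → ψ) = 7/8 ↔ 1 = 7/8
(ψ ∨ ψ) ↔ (φ ↔ (ψ → ψ)) = 1/2 ↔ 7/8 = 5/8
~((ψ ∨ ψ) ↔ (φ ↔ (ψ → ψ))) = ~5/8 = 3/8
(((ψ ↔ ψ) → (ψ ∨ ψ)) ↔ ((((ψ ∨ φ) ↔ ψ) ↔ (~ψ ∨ φ)) → ((ψ ∨ ψ) → ψ))) → ~((ψ ∨ ψ) ↔ (φ ↔ (ψ → ψ))) = 1/2 → 3/8 = 7/8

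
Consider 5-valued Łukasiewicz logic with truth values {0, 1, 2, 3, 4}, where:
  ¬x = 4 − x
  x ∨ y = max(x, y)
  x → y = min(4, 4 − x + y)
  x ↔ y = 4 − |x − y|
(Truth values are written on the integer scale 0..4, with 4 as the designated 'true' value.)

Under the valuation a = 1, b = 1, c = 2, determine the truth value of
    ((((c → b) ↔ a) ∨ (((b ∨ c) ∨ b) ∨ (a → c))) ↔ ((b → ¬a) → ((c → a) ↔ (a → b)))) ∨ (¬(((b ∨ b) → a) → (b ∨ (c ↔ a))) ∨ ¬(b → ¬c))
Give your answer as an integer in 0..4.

3

c → b = 2 → 1 = 3
(c → b) ↔ a = 3 ↔ 1 = 2
b ∨ c = 1 ∨ 2 = 2
(b ∨ c) ∨ b = 2 ∨ 1 = 2
a → c = 1 → 2 = 4
((b ∨ c) ∨ b) ∨ (a → c) = 2 ∨ 4 = 4
((c → b) ↔ a) ∨ (((b ∨ c) ∨ b) ∨ (a → c)) = 2 ∨ 4 = 4
¬a = ¬1 = 3
b → ¬a = 1 → 3 = 4
c → a = 2 → 1 = 3
a → b = 1 → 1 = 4
(c → a) ↔ (a → b) = 3 ↔ 4 = 3
(b → ¬a) → ((c → a) ↔ (a → b)) = 4 → 3 = 3
(((c → b) ↔ a) ∨ (((b ∨ c) ∨ b) ∨ (a → c))) ↔ ((b → ¬a) → ((c → a) ↔ (a → b))) = 4 ↔ 3 = 3
b ∨ b = 1 ∨ 1 = 1
(b ∨ b) → a = 1 → 1 = 4
c ↔ a = 2 ↔ 1 = 3
b ∨ (c ↔ a) = 1 ∨ 3 = 3
((b ∨ b) → a) → (b ∨ (c ↔ a)) = 4 → 3 = 3
¬(((b ∨ b) → a) → (b ∨ (c ↔ a))) = ¬3 = 1
¬c = ¬2 = 2
b → ¬c = 1 → 2 = 4
¬(b → ¬c) = ¬4 = 0
¬(((b ∨ b) → a) → (b ∨ (c ↔ a))) ∨ ¬(b → ¬c) = 1 ∨ 0 = 1
((((c → b) ↔ a) ∨ (((b ∨ c) ∨ b) ∨ (a → c))) ↔ ((b → ¬a) → ((c → a) ↔ (a → b)))) ∨ (¬(((b ∨ b) → a) → (b ∨ (c ↔ a))) ∨ ¬(b → ¬c)) = 3 ∨ 1 = 3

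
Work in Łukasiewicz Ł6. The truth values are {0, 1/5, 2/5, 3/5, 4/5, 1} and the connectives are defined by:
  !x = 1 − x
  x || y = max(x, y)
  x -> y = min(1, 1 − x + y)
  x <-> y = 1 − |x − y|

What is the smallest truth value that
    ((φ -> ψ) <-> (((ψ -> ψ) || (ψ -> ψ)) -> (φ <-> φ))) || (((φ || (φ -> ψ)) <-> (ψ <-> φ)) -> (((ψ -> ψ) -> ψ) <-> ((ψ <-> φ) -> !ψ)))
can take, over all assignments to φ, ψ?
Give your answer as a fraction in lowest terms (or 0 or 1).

Take φ = 3/5, ψ = 0:
φ -> ψ = 3/5 -> 0 = 2/5
ψ -> ψ = 0 -> 0 = 1
ψ -> ψ = 0 -> 0 = 1
(ψ -> ψ) || (ψ -> ψ) = 1 || 1 = 1
φ <-> φ = 3/5 <-> 3/5 = 1
((ψ -> ψ) || (ψ -> ψ)) -> (φ <-> φ) = 1 -> 1 = 1
(φ -> ψ) <-> (((ψ -> ψ) || (ψ -> ψ)) -> (φ <-> φ)) = 2/5 <-> 1 = 2/5
φ -> ψ = 3/5 -> 0 = 2/5
φ || (φ -> ψ) = 3/5 || 2/5 = 3/5
ψ <-> φ = 0 <-> 3/5 = 2/5
(φ || (φ -> ψ)) <-> (ψ <-> φ) = 3/5 <-> 2/5 = 4/5
ψ -> ψ = 0 -> 0 = 1
(ψ -> ψ) -> ψ = 1 -> 0 = 0
ψ <-> φ = 0 <-> 3/5 = 2/5
!ψ = !0 = 1
(ψ <-> φ) -> !ψ = 2/5 -> 1 = 1
((ψ -> ψ) -> ψ) <-> ((ψ <-> φ) -> !ψ) = 0 <-> 1 = 0
((φ || (φ -> ψ)) <-> (ψ <-> φ)) -> (((ψ -> ψ) -> ψ) <-> ((ψ <-> φ) -> !ψ)) = 4/5 -> 0 = 1/5
((φ -> ψ) <-> (((ψ -> ψ) || (ψ -> ψ)) -> (φ <-> φ))) || (((φ || (φ -> ψ)) <-> (ψ <-> φ)) -> (((ψ -> ψ) -> ψ) <-> ((ψ <-> φ) -> !ψ))) = 2/5 || 1/5 = 2/5
No assignment yields a value below 2/5, so this is the minimum.

2/5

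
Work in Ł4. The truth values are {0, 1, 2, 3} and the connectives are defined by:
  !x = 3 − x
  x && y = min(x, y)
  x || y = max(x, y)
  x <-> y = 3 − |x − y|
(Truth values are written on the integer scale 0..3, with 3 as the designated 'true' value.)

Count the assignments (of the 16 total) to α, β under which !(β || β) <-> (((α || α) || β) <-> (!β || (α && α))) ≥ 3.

4

α = 0, β = 0 ↦ 0  <
α = 0, β = 1 ↦ 3  ≥
α = 0, β = 2 ↦ 2  <
α = 0, β = 3 ↦ 3  ≥
α = 1, β = 0 ↦ 1  <
α = 1, β = 1 ↦ 3  ≥
α = 1, β = 2 ↦ 2  <
α = 1, β = 3 ↦ 2  <
α = 2, β = 0 ↦ 2  <
α = 2, β = 1 ↦ 2  <
α = 2, β = 2 ↦ 1  <
α = 2, β = 3 ↦ 1  <
α = 3, β = 0 ↦ 3  ≥
α = 3, β = 1 ↦ 2  <
α = 3, β = 2 ↦ 1  <
α = 3, β = 3 ↦ 0  <
So 4 of the 16 assignments meet the threshold.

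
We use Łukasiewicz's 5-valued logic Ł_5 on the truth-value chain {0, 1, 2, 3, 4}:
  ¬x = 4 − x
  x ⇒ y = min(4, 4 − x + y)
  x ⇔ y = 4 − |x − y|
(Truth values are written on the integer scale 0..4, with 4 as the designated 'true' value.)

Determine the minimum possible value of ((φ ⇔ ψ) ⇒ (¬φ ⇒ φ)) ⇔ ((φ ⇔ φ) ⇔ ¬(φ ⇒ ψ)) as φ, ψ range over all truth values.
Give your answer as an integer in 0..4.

Take φ = 0, ψ = 4:
φ ⇔ ψ = 0 ⇔ 4 = 0
¬φ = ¬0 = 4
¬φ ⇒ φ = 4 ⇒ 0 = 0
(φ ⇔ ψ) ⇒ (¬φ ⇒ φ) = 0 ⇒ 0 = 4
φ ⇔ φ = 0 ⇔ 0 = 4
φ ⇒ ψ = 0 ⇒ 4 = 4
¬(φ ⇒ ψ) = ¬4 = 0
(φ ⇔ φ) ⇔ ¬(φ ⇒ ψ) = 4 ⇔ 0 = 0
((φ ⇔ ψ) ⇒ (¬φ ⇒ φ)) ⇔ ((φ ⇔ φ) ⇔ ¬(φ ⇒ ψ)) = 4 ⇔ 0 = 0
No assignment yields a value below 0, so this is the minimum.

0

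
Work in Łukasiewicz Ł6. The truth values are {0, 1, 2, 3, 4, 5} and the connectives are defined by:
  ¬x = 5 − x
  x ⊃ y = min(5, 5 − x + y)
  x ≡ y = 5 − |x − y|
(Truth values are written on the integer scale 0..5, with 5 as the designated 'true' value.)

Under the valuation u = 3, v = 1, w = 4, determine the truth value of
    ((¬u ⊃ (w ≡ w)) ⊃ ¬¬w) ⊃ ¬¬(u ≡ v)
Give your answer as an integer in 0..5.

4

¬u = ¬3 = 2
w ≡ w = 4 ≡ 4 = 5
¬u ⊃ (w ≡ w) = 2 ⊃ 5 = 5
¬w = ¬4 = 1
¬¬w = ¬1 = 4
(¬u ⊃ (w ≡ w)) ⊃ ¬¬w = 5 ⊃ 4 = 4
u ≡ v = 3 ≡ 1 = 3
¬(u ≡ v) = ¬3 = 2
¬¬(u ≡ v) = ¬2 = 3
((¬u ⊃ (w ≡ w)) ⊃ ¬¬w) ⊃ ¬¬(u ≡ v) = 4 ⊃ 3 = 4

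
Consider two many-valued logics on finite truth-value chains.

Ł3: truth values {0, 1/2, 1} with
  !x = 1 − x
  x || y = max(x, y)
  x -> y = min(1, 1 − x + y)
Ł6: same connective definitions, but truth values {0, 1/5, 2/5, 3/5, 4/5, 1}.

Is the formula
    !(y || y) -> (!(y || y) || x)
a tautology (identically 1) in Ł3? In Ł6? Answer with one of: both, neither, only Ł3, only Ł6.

In Ł3: every assignment gives 1 — tautology.
In Ł6: every assignment gives 1 — tautology.

both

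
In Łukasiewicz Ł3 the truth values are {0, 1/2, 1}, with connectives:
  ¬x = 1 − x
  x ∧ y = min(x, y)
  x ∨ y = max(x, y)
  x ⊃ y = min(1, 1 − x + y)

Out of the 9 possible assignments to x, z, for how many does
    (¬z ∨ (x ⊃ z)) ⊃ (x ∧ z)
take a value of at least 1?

x = 0, z = 0 ↦ 0  <
x = 0, z = 1/2 ↦ 0  <
x = 0, z = 1 ↦ 0  <
x = 1/2, z = 0 ↦ 0  <
x = 1/2, z = 1/2 ↦ 1/2  <
x = 1/2, z = 1 ↦ 1/2  <
x = 1, z = 0 ↦ 0  <
x = 1, z = 1/2 ↦ 1  ≥
x = 1, z = 1 ↦ 1  ≥
So 2 of the 9 assignments meet the threshold.

2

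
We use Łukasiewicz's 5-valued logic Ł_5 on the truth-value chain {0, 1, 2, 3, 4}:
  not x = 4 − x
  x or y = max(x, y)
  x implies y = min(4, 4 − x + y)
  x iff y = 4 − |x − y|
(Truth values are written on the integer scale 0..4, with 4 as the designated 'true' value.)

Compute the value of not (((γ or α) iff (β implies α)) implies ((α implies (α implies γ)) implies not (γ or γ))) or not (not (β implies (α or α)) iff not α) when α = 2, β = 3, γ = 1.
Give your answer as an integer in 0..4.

1

γ or α = 1 or 2 = 2
β implies α = 3 implies 2 = 3
(γ or α) iff (β implies α) = 2 iff 3 = 3
α implies γ = 2 implies 1 = 3
α implies (α implies γ) = 2 implies 3 = 4
γ or γ = 1 or 1 = 1
not (γ or γ) = not 1 = 3
(α implies (α implies γ)) implies not (γ or γ) = 4 implies 3 = 3
((γ or α) iff (β implies α)) implies ((α implies (α implies γ)) implies not (γ or γ)) = 3 implies 3 = 4
not (((γ or α) iff (β implies α)) implies ((α implies (α implies γ)) implies not (γ or γ))) = not 4 = 0
α or α = 2 or 2 = 2
β implies (α or α) = 3 implies 2 = 3
not (β implies (α or α)) = not 3 = 1
not α = not 2 = 2
not (β implies (α or α)) iff not α = 1 iff 2 = 3
not (not (β implies (α or α)) iff not α) = not 3 = 1
not (((γ or α) iff (β implies α)) implies ((α implies (α implies γ)) implies not (γ or γ))) or not (not (β implies (α or α)) iff not α) = 0 or 1 = 1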